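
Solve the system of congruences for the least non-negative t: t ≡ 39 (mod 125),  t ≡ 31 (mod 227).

12289

Combine the congruences pairwise.
From t ≡ 39 (mod 125) write t = 39 + 125s. Substituting into t ≡ 31 (mod 227) gives 125s ≡ 219 (mod 227), and since 125⁻¹ ≡ 158 (mod 227), s ≡ 98. Hence t ≡ 39 + 125·98 = 12289 (mod 28375).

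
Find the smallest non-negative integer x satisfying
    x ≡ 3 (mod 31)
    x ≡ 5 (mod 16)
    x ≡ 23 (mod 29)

3909

From x ≡ 3 (mod 31) write x = 3 + 31t. Substituting into x ≡ 5 (mod 16) gives 31t ≡ 2 (mod 16), and since 15⁻¹ ≡ 15 (mod 16), t ≡ 14. Hence x ≡ 3 + 31·14 = 437 (mod 496).
From x ≡ 437 (mod 496) write x = 437 + 496t. Substituting into x ≡ 23 (mod 29) gives 496t ≡ 21 (mod 29), and since 3⁻¹ ≡ 10 (mod 29), t ≡ 7. Hence x ≡ 437 + 496·7 = 3909 (mod 14384).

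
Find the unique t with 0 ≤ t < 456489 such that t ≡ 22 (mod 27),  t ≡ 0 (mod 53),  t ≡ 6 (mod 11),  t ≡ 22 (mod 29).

243535

Combine the congruences pairwise.
From t ≡ 22 (mod 27) write t = 22 + 27s. Substituting into t ≡ 0 (mod 53) gives 27s ≡ 31 (mod 53), and since 27⁻¹ ≡ 2 (mod 53), s ≡ 9. Hence t ≡ 22 + 27·9 = 265 (mod 1431).
From t ≡ 265 (mod 1431) write t = 265 + 1431s. Substituting into t ≡ 6 (mod 11) gives 1431s ≡ 5 (mod 11), and since 1⁻¹ ≡ 1 (mod 11), s ≡ 5. Hence t ≡ 265 + 1431·5 = 7420 (mod 15741).
From t ≡ 7420 (mod 15741) write t = 7420 + 15741s. Substituting into t ≡ 22 (mod 29) gives 15741s ≡ 26 (mod 29), and since 23⁻¹ ≡ 24 (mod 29), s ≡ 15. Hence t ≡ 7420 + 15741·15 = 243535 (mod 456489).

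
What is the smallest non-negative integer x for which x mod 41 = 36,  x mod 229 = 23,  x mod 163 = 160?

608476

The moduli are pairwise coprime; N = 41·229·163 = 1530407.
N/41 = 37327; 37327 ≡ 17 (mod 41); 17·29 ≡ 1, so inverse 29.
N/229 = 6683; 6683 ≡ 42 (mod 229); 42·60 ≡ 1, so inverse 60.
N/163 = 9389; 9389 ≡ 98 (mod 163); 98·5 ≡ 1, so inverse 5.
x ≡ 36·37327·29 + 23·6683·60 + 160·9389·5 = 55703128.
55703128 mod 1530407 = 608476.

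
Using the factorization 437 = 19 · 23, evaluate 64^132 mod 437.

Mod 19: 64 ≡ 7; by Fermat, exponent reduces to 132 mod 18 = 6; 7^6 ≡ 1 (mod 19).
Mod 23: 64 ≡ 18; since 22 | 132, by Fermat 18^132 ≡ 1 (mod 23).
Combine by CRT: x ≡ 1 (mod 19), x ≡ 1 (mod 23) ⇒ x ≡ 1 (mod 437).

1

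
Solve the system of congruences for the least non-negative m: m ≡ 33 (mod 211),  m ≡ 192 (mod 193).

8684

From m ≡ 33 (mod 211) write m = 33 + 211t. Substituting into m ≡ 192 (mod 193) gives 211t ≡ 159 (mod 193), and since 18⁻¹ ≡ 118 (mod 193), t ≡ 41. Hence m ≡ 33 + 211·41 = 8684 (mod 40723).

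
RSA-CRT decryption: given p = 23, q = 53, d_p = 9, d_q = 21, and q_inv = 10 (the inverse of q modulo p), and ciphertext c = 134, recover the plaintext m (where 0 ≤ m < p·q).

861

m₁ = c^(d_p) mod p: c ≡ 19 (mod 23), and 19^9 mod 23 = 10.
m₂ = c^(d_q) mod q: c ≡ 28 (mod 53), and 28^21 mod 53 = 13.
h = q_inv·(m₁ − m₂) mod p = 10·(10 − 13) mod 23 = 16.
m = m₂ + h·q = 13 + 16·53 = 861.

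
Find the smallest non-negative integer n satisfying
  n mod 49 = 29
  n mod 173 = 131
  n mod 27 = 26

30752

Combine the congruences pairwise.
From n ≡ 29 (mod 49) write n = 29 + 49t. Substituting into n ≡ 131 (mod 173) gives 49t ≡ 102 (mod 173), and since 49⁻¹ ≡ 113 (mod 173), t ≡ 108. Hence n ≡ 29 + 49·108 = 5321 (mod 8477).
From n ≡ 5321 (mod 8477) write n = 5321 + 8477t. Substituting into n ≡ 26 (mod 27) gives 8477t ≡ 24 (mod 27), and since 26⁻¹ ≡ 26 (mod 27), t ≡ 3. Hence n ≡ 5321 + 8477·3 = 30752 (mod 228879).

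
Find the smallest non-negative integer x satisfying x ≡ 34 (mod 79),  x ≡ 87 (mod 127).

From x ≡ 34 (mod 79) write x = 34 + 79t. Substituting into x ≡ 87 (mod 127) gives 79t ≡ 53 (mod 127), and since 79⁻¹ ≡ 82 (mod 127), t ≡ 28. Hence x ≡ 34 + 79·28 = 2246 (mod 10033).

2246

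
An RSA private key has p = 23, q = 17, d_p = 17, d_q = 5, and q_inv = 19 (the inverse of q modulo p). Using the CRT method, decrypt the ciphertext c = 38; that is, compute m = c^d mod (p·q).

378

m₁ = c^(d_p) mod p: c ≡ 15 (mod 23), and 15^17 mod 23 = 10.
m₂ = c^(d_q) mod q: c ≡ 4 (mod 17), and 4^5 mod 17 = 4.
h = q_inv·(m₁ − m₂) mod p = 19·(10 − 4) mod 23 = 22.
m = m₂ + h·q = 4 + 22·17 = 378.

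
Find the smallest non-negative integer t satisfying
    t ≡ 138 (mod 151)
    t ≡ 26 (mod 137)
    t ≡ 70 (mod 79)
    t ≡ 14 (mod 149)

177327894

The moduli are pairwise coprime; N = 151·137·79·149 = 243506677.
N/151 = 1612627; 1612627 ≡ 98 (mod 151); 98·94 ≡ 1, so inverse 94.
N/137 = 1777421; 1777421 ≡ 120 (mod 137); 120·8 ≡ 1, so inverse 8.
N/79 = 3082363; 3082363 ≡ 20 (mod 79); 20·4 ≡ 1, so inverse 4.
N/149 = 1634273; 1634273 ≡ 41 (mod 149); 41·40 ≡ 1, so inverse 40.
t ≡ 138·1612627·94 + 26·1777421·8 + 70·3082363·4 + 14·1634273·40 = 23066955532.
23066955532 mod 243506677 = 177327894.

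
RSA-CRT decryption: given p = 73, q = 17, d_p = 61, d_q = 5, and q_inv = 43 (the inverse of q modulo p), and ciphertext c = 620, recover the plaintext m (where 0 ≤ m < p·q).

434

m₁ = c^(d_p) mod p: c ≡ 36 (mod 73), and 36^61 mod 73 = 69.
m₂ = c^(d_q) mod q: c ≡ 8 (mod 17), and 8^5 mod 17 = 9.
h = q_inv·(m₁ − m₂) mod p = 43·(69 − 9) mod 73 = 25.
m = m₂ + h·q = 9 + 25·17 = 434.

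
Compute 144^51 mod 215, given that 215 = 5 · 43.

59

Mod 5: 144 ≡ 4; by Fermat, exponent reduces to 51 mod 4 = 3; 4^3 ≡ 4 (mod 5).
Mod 43: 144 ≡ 15; by Fermat, exponent reduces to 51 mod 42 = 9; 15^9 ≡ 16 (mod 43).
Combine by CRT: x ≡ 4 (mod 5), x ≡ 16 (mod 43) ⇒ x ≡ 59 (mod 215).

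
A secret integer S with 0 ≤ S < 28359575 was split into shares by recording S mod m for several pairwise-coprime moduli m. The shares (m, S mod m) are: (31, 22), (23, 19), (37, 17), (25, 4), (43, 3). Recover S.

From S ≡ 22 (mod 31) write S = 22 + 31t. Substituting into S ≡ 19 (mod 23) gives 31t ≡ 20 (mod 23), and since 8⁻¹ ≡ 3 (mod 23), t ≡ 14. Hence S ≡ 22 + 31·14 = 456 (mod 713).
From S ≡ 456 (mod 713) write S = 456 + 713t. Substituting into S ≡ 17 (mod 37) gives 713t ≡ 5 (mod 37), and since 10⁻¹ ≡ 26 (mod 37), t ≡ 19. Hence S ≡ 456 + 713·19 = 14003 (mod 26381).
From S ≡ 14003 (mod 26381) write S = 14003 + 26381t. Substituting into S ≡ 4 (mod 25) gives 26381t ≡ 1 (mod 25), and since 6⁻¹ ≡ 21 (mod 25), t ≡ 21. Hence S ≡ 14003 + 26381·21 = 568004 (mod 659525).
From S ≡ 568004 (mod 659525) write S = 568004 + 659525t. Substituting into S ≡ 3 (mod 43) gives 659525t ≡ 29 (mod 43), and since 34⁻¹ ≡ 19 (mod 43), t ≡ 35. Hence S ≡ 568004 + 659525·35 = 23651379 (mod 28359575).

23651379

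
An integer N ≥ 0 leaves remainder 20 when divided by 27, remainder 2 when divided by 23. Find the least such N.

209

From N ≡ 20 (mod 27) write N = 20 + 27t. Substituting into N ≡ 2 (mod 23) gives 27t ≡ 5 (mod 23), and since 4⁻¹ ≡ 6 (mod 23), t ≡ 7. Hence N ≡ 20 + 27·7 = 209 (mod 621).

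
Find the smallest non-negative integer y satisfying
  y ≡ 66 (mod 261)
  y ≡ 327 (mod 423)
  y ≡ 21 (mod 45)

24861

gcd(261, 423) = 9 and 9 | (327 − 66), so the pair is consistent; merging gives y ≡ 327 (mod 12267), where 12267 = lcm(261, 423).
gcd(12267, 45) = 9 and 9 | (21 − 327), so the pair is consistent; merging gives y ≡ 24861 (mod 61335), where 61335 = lcm(12267, 45).
The solution is unique modulo lcm(261, 423, 45) = 61335.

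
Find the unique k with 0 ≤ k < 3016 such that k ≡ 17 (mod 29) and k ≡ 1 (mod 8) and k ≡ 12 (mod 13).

The moduli are pairwise coprime; N = 29·8·13 = 3016.
N/29 = 104; 104 ≡ 17 (mod 29); 17·12 ≡ 1, so inverse 12.
N/8 = 377; 377 ≡ 1 (mod 8), inverse 1.
N/13 = 232; 232 ≡ 11 (mod 13); 11·6 ≡ 1, so inverse 6.
k ≡ 17·104·12 + 1·377·1 + 12·232·6 = 38297.
38297 mod 3016 = 2105.

2105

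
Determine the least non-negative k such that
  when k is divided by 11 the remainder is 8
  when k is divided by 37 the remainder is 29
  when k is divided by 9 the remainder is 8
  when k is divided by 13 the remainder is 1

From k ≡ 8 (mod 11) write k = 8 + 11t. Substituting into k ≡ 29 (mod 37) gives 11t ≡ 21 (mod 37), and since 11⁻¹ ≡ 27 (mod 37), t ≡ 12. Hence k ≡ 8 + 11·12 = 140 (mod 407).
From k ≡ 140 (mod 407) write k = 140 + 407t. Substituting into k ≡ 8 (mod 9) gives 407t ≡ 3 (mod 9), and since 2⁻¹ ≡ 5 (mod 9), t ≡ 6. Hence k ≡ 140 + 407·6 = 2582 (mod 3663).
From k ≡ 2582 (mod 3663) write k = 2582 + 3663t. Substituting into k ≡ 1 (mod 13) gives 3663t ≡ 6 (mod 13), and since 10⁻¹ ≡ 4 (mod 13), t ≡ 11. Hence k ≡ 2582 + 3663·11 = 42875 (mod 47619).

42875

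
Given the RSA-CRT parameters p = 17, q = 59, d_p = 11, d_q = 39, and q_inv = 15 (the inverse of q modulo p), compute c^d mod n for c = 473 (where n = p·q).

945

m₁ = c^(d_p) mod p: c ≡ 14 (mod 17), and 14^11 mod 17 = 10.
m₂ = c^(d_q) mod q: c ≡ 1 (mod 59), and 1^39 mod 59 = 1.
h = q_inv·(m₁ − m₂) mod p = 15·(10 − 1) mod 17 = 16.
m = m₂ + h·q = 1 + 16·59 = 945.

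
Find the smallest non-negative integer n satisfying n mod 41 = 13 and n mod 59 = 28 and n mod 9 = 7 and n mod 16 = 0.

From n ≡ 13 (mod 41) write n = 13 + 41t. Substituting into n ≡ 28 (mod 59) gives 41t ≡ 15 (mod 59), and since 41⁻¹ ≡ 36 (mod 59), t ≡ 9. Hence n ≡ 13 + 41·9 = 382 (mod 2419).
From n ≡ 382 (mod 2419) write n = 382 + 2419t. Substituting into n ≡ 7 (mod 9) gives 2419t ≡ 3 (mod 9), and since 7⁻¹ ≡ 4 (mod 9), t ≡ 3. Hence n ≡ 382 + 2419·3 = 7639 (mod 21771).
From n ≡ 7639 (mod 21771) write n = 7639 + 21771t. Substituting into n ≡ 0 (mod 16) gives 21771t ≡ 9 (mod 16), and since 11⁻¹ ≡ 3 (mod 16), t ≡ 11. Hence n ≡ 7639 + 21771·11 = 247120 (mod 348336).

247120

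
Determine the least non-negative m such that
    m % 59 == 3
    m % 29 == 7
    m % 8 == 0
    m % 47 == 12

From m ≡ 3 (mod 59) write m = 3 + 59t. Substituting into m ≡ 7 (mod 29) gives 59t ≡ 4 (mod 29), and since 1⁻¹ ≡ 1 (mod 29), t ≡ 4. Hence m ≡ 3 + 59·4 = 239 (mod 1711).
From m ≡ 239 (mod 1711) write m = 239 + 1711t. Substituting into m ≡ 0 (mod 8) gives 1711t ≡ 1 (mod 8), and since 7⁻¹ ≡ 7 (mod 8), t ≡ 7. Hence m ≡ 239 + 1711·7 = 12216 (mod 13688).
From m ≡ 12216 (mod 13688) write m = 12216 + 13688t. Substituting into m ≡ 12 (mod 47) gives 13688t ≡ 16 (mod 47), and since 11⁻¹ ≡ 30 (mod 47), t ≡ 10. Hence m ≡ 12216 + 13688·10 = 149096 (mod 643336).

149096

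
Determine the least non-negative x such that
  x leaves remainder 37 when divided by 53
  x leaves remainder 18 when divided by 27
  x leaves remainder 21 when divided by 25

From x ≡ 37 (mod 53) write x = 37 + 53t. Substituting into x ≡ 18 (mod 27) gives 53t ≡ 8 (mod 27), and since 26⁻¹ ≡ 26 (mod 27), t ≡ 19. Hence x ≡ 37 + 53·19 = 1044 (mod 1431).
From x ≡ 1044 (mod 1431) write x = 1044 + 1431t. Substituting into x ≡ 21 (mod 25) gives 1431t ≡ 2 (mod 25), and since 6⁻¹ ≡ 21 (mod 25), t ≡ 17. Hence x ≡ 1044 + 1431·17 = 25371 (mod 35775).

25371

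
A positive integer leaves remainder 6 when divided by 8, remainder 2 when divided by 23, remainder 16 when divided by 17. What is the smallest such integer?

Combine the congruences pairwise.
From N ≡ 6 (mod 8) write N = 6 + 8t. Substituting into N ≡ 2 (mod 23) gives 8t ≡ 19 (mod 23), and since 8⁻¹ ≡ 3 (mod 23), t ≡ 11. Hence N ≡ 6 + 8·11 = 94 (mod 184).
From N ≡ 94 (mod 184) write N = 94 + 184t. Substituting into N ≡ 16 (mod 17) gives 184t ≡ 7 (mod 17), and since 14⁻¹ ≡ 11 (mod 17), t ≡ 9. Hence N ≡ 94 + 184·9 = 1750 (mod 3128).

1750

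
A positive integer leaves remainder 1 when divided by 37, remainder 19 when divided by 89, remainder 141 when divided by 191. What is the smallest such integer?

54576

The moduli are pairwise coprime; M = 37·89·191 = 628963.
M/37 = 16999; 16999 ≡ 16 (mod 37); 16·7 ≡ 1, so inverse 7.
M/89 = 7067; 7067 ≡ 36 (mod 89); 36·47 ≡ 1, so inverse 47.
M/191 = 3293; 3293 ≡ 46 (mod 191); 46·54 ≡ 1, so inverse 54.
n ≡ 1·16999·7 + 19·7067·47 + 141·3293·54 = 31502726.
31502726 mod 628963 = 54576.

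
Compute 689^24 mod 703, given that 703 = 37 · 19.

Mod 37: 689 ≡ 23; 23^24 ≡ 1 (mod 37).
Mod 19: 689 ≡ 5; by Fermat, exponent reduces to 24 mod 18 = 6; 5^6 ≡ 7 (mod 19).
Combine by CRT: x ≡ 1 (mod 37), x ≡ 7 (mod 19) ⇒ x ≡ 482 (mod 703).

482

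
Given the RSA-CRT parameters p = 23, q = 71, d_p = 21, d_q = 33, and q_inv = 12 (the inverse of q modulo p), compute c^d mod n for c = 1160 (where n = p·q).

m₁ = c^(d_p) mod p: c ≡ 10 (mod 23), and 10^21 mod 23 = 7.
m₂ = c^(d_q) mod q: c ≡ 24 (mod 71), and 24^33 mod 71 = 9.
h = q_inv·(m₁ − m₂) mod p = 12·(7 − 9) mod 23 = 22.
m = m₂ + h·q = 9 + 22·71 = 1571.

1571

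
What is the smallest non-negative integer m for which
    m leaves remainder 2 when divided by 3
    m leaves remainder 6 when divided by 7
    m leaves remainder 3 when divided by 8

From m ≡ 2 (mod 3) write m = 2 + 3t. Substituting into m ≡ 6 (mod 7) gives 3t ≡ 4 (mod 7), and since 3⁻¹ ≡ 5 (mod 7), t ≡ 6. Hence m ≡ 2 + 3·6 = 20 (mod 21).
From m ≡ 20 (mod 21) write m = 20 + 21t. Substituting into m ≡ 3 (mod 8) gives 21t ≡ 7 (mod 8), and since 5⁻¹ ≡ 5 (mod 8), t ≡ 3. Hence m ≡ 20 + 21·3 = 83 (mod 168).

83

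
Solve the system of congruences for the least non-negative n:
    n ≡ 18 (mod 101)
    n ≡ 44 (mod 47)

4462

From n ≡ 18 (mod 101) write n = 18 + 101t. Substituting into n ≡ 44 (mod 47) gives 101t ≡ 26 (mod 47), and since 7⁻¹ ≡ 27 (mod 47), t ≡ 44. Hence n ≡ 18 + 101·44 = 4462 (mod 4747).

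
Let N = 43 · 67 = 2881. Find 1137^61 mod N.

693

Mod 43: 1137 ≡ 19; by Fermat, exponent reduces to 61 mod 42 = 19; 19^19 ≡ 5 (mod 43).
Mod 67: 1137 ≡ 65; 65^61 ≡ 23 (mod 67).
Combine by CRT: x ≡ 5 (mod 43), x ≡ 23 (mod 67) ⇒ x ≡ 693 (mod 2881).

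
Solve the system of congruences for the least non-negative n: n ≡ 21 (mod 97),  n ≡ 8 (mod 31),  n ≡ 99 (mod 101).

179374

Combine the congruences pairwise.
From n ≡ 21 (mod 97) write n = 21 + 97t. Substituting into n ≡ 8 (mod 31) gives 97t ≡ 18 (mod 31), and since 4⁻¹ ≡ 8 (mod 31), t ≡ 20. Hence n ≡ 21 + 97·20 = 1961 (mod 3007).
From n ≡ 1961 (mod 3007) write n = 1961 + 3007t. Substituting into n ≡ 99 (mod 101) gives 3007t ≡ 57 (mod 101), and since 78⁻¹ ≡ 79 (mod 101), t ≡ 59. Hence n ≡ 1961 + 3007·59 = 179374 (mod 303707).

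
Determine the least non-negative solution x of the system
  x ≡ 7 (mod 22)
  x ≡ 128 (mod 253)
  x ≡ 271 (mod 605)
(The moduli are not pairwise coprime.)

gcd(22, 253) = 11 and 11 | (128 − 7), so the pair is consistent; merging gives x ≡ 381 (mod 506), where 506 = lcm(22, 253).
gcd(506, 605) = 11 and 11 | (271 − 381), so the pair is consistent; merging gives x ≡ 25681 (mod 27830), where 27830 = lcm(506, 605).
The solution is unique modulo lcm(22, 253, 605) = 27830.

25681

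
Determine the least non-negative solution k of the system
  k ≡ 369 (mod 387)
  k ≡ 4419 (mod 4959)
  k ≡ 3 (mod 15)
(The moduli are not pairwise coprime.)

gcd(387, 4959) = 9 and 9 | (4419 − 369), so the pair is consistent; merging gives k ≡ 123435 (mod 213237), where 213237 = lcm(387, 4959).
gcd(213237, 15) = 3 and 3 | (3 − 123435), so the pair is consistent; merging gives k ≡ 976383 (mod 1066185), where 1066185 = lcm(213237, 15).
The solution is unique modulo lcm(387, 4959, 15) = 1066185.

976383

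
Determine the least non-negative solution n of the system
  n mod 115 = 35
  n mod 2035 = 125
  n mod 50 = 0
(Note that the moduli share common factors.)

Combine the congruences pairwise.
gcd(115, 2035) = 5 and 5 | (125 − 35), so the pair is consistent; merging gives n ≡ 38790 (mod 46805), where 46805 = lcm(115, 2035).
gcd(46805, 50) = 5 and 5 | (0 − 38790), so the pair is consistent; merging gives n ≡ 132400 (mod 468050), where 468050 = lcm(46805, 50).
The solution is unique modulo lcm(115, 2035, 50) = 468050.

132400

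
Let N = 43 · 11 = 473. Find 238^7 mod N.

Mod 43: 238 ≡ 23; 23^7 ≡ 6 (mod 43).
Mod 11: 238 ≡ 7; 7^7 ≡ 6 (mod 11).
Combine by CRT: x ≡ 6 (mod 43), x ≡ 6 (mod 11) ⇒ x ≡ 6 (mod 473).

6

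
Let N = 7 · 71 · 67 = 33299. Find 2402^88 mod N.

31326

Mod 7: 2402 ≡ 1; by Fermat, exponent reduces to 88 mod 6 = 4; 1^4 ≡ 1 (mod 7).
Mod 71: 2402 ≡ 59; by Fermat, exponent reduces to 88 mod 70 = 18; 59^18 ≡ 15 (mod 71).
Mod 67: 2402 ≡ 57; by Fermat, exponent reduces to 88 mod 66 = 22; 57^22 ≡ 37 (mod 67).
Combine by CRT: x ≡ 1 (mod 7), x ≡ 15 (mod 71), x ≡ 37 (mod 67) ⇒ x ≡ 31326 (mod 33299).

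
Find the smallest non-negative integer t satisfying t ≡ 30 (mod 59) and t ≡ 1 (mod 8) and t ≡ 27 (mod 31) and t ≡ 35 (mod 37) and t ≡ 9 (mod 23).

10813137

The moduli are pairwise coprime; N = 59·8·31·37·23 = 12451832.
N/59 = 211048; 211048 ≡ 5 (mod 59); 5·12 ≡ 1, so inverse 12.
N/8 = 1556479; 1556479 ≡ 7 (mod 8); 7·7 ≡ 1, so inverse 7.
N/31 = 401672; 401672 ≡ 5 (mod 31); 5·25 ≡ 1, so inverse 25.
N/37 = 336536; 336536 ≡ 21 (mod 37); 21·30 ≡ 1, so inverse 30.
N/23 = 541384; 541384 ≡ 10 (mod 23); 10·7 ≡ 1, so inverse 7.
t ≡ 30·211048·12 + 1·1556479·7 + 27·401672·25 + 35·336536·30 + 9·541384·7 = 745471225.
745471225 mod 12451832 = 10813137.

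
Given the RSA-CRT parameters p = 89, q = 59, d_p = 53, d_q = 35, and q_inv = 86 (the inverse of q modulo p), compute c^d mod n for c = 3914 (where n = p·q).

m₁ = c^(d_p) mod p: c ≡ 87 (mod 89), and 87^53 mod 89 = 22.
m₂ = c^(d_q) mod q: c ≡ 20 (mod 59), and 20^35 mod 59 = 45.
h = q_inv·(m₁ − m₂) mod p = 86·(22 − 45) mod 89 = 69.
m = m₂ + h·q = 45 + 69·59 = 4116.

4116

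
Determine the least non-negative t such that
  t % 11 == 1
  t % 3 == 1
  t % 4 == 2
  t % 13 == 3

The moduli are pairwise coprime; N = 11·3·4·13 = 1716.
N/11 = 156; 156 ≡ 2 (mod 11); 2·6 ≡ 1, so inverse 6.
N/3 = 572; 572 ≡ 2 (mod 3); 2·2 ≡ 1, so inverse 2.
N/4 = 429; 429 ≡ 1 (mod 4), inverse 1.
N/13 = 132; 132 ≡ 2 (mod 13); 2·7 ≡ 1, so inverse 7.
t ≡ 1·156·6 + 1·572·2 + 2·429·1 + 3·132·7 = 5710.
5710 mod 1716 = 562.

562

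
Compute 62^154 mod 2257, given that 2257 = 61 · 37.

123

Mod 61: 62 ≡ 1; by Fermat, exponent reduces to 154 mod 60 = 34; 1^34 ≡ 1 (mod 61).
Mod 37: 62 ≡ 25; by Fermat, exponent reduces to 154 mod 36 = 10; 25^10 ≡ 12 (mod 37).
Combine by CRT: x ≡ 1 (mod 61), x ≡ 12 (mod 37) ⇒ x ≡ 123 (mod 2257).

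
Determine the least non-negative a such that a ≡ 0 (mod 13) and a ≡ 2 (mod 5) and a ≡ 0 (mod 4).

52

The moduli are pairwise coprime; N = 13·5·4 = 260.
N/13 = 20; 20 ≡ 7 (mod 13); 7·2 ≡ 1, so inverse 2.
N/5 = 52; 52 ≡ 2 (mod 5); 2·3 ≡ 1, so inverse 3.
N/4 = 65; 65 ≡ 1 (mod 4), inverse 1.
a ≡ 0·20·2 + 2·52·3 + 0·65·1 = 312.
312 mod 260 = 52.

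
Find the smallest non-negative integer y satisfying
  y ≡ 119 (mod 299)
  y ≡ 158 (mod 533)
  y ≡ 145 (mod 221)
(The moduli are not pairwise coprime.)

169652

Combine the congruences pairwise.
gcd(299, 533) = 13 and 13 | (158 − 119), so the pair is consistent; merging gives y ≡ 10285 (mod 12259), where 12259 = lcm(299, 533).
gcd(12259, 221) = 13 and 13 | (145 − 10285), so the pair is consistent; merging gives y ≡ 169652 (mod 208403), where 208403 = lcm(12259, 221).
The solution is unique modulo lcm(299, 533, 221) = 208403.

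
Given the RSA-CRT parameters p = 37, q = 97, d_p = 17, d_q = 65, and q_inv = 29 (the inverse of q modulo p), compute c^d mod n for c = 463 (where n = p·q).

m₁ = c^(d_p) mod p: c ≡ 19 (mod 37), and 19^17 mod 37 = 35.
m₂ = c^(d_q) mod q: c ≡ 75 (mod 97), and 75^65 mod 97 = 75.
h = q_inv·(m₁ − m₂) mod p = 29·(35 − 75) mod 37 = 24.
m = m₂ + h·q = 75 + 24·97 = 2403.

2403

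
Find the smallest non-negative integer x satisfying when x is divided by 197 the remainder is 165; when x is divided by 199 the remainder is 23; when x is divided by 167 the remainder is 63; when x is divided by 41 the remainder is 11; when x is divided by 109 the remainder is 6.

14471683993

From x ≡ 165 (mod 197) write x = 165 + 197t. Substituting into x ≡ 23 (mod 199) gives 197t ≡ 57 (mod 199), and since 197⁻¹ ≡ 99 (mod 199), t ≡ 71. Hence x ≡ 165 + 197·71 = 14152 (mod 39203).
From x ≡ 14152 (mod 39203) write x = 14152 + 39203t. Substituting into x ≡ 63 (mod 167) gives 39203t ≡ 106 (mod 167), and since 125⁻¹ ≡ 163 (mod 167), t ≡ 77. Hence x ≡ 14152 + 39203·77 = 3032783 (mod 6546901).
From x ≡ 3032783 (mod 6546901) write x = 3032783 + 6546901t. Substituting into x ≡ 11 (mod 41) gives 6546901t ≡ 39 (mod 41), and since 21⁻¹ ≡ 2 (mod 41), t ≡ 37. Hence x ≡ 3032783 + 6546901·37 = 245268120 (mod 268422941).
From x ≡ 245268120 (mod 268422941) write x = 245268120 + 268422941t. Substituting into x ≡ 6 (mod 109) gives 268422941t ≡ 89 (mod 109), and since 86⁻¹ ≡ 90 (mod 109), t ≡ 53. Hence x ≡ 245268120 + 268422941·53 = 14471683993 (mod 29258100569).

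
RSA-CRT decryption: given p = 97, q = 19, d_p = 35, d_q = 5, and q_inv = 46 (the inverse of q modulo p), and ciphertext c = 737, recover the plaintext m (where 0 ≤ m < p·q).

m₁ = c^(d_p) mod p: c ≡ 58 (mod 97), and 58^35 mod 97 = 29.
m₂ = c^(d_q) mod q: c ≡ 15 (mod 19), and 15^5 mod 19 = 2.
h = q_inv·(m₁ − m₂) mod p = 46·(29 − 2) mod 97 = 78.
m = m₂ + h·q = 2 + 78·19 = 1484.

1484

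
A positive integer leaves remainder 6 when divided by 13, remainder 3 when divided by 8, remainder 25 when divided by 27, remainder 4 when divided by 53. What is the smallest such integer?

124819

The moduli are pairwise coprime; N = 13·8·27·53 = 148824.
N/13 = 11448; 11448 ≡ 8 (mod 13); 8·5 ≡ 1, so inverse 5.
N/8 = 18603; 18603 ≡ 3 (mod 8); 3·3 ≡ 1, so inverse 3.
N/27 = 5512; 5512 ≡ 4 (mod 27); 4·7 ≡ 1, so inverse 7.
N/53 = 2808; 2808 ≡ 52 (mod 53); 52·52 ≡ 1, so inverse 52.
k ≡ 6·11448·5 + 3·18603·3 + 25·5512·7 + 4·2808·52 = 2059531.
2059531 mod 148824 = 124819.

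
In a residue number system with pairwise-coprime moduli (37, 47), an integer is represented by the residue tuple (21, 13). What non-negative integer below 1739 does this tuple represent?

1094

Combine the congruences pairwise.
From x ≡ 21 (mod 37) write x = 21 + 37t. Substituting into x ≡ 13 (mod 47) gives 37t ≡ 39 (mod 47), and since 37⁻¹ ≡ 14 (mod 47), t ≡ 29. Hence x ≡ 21 + 37·29 = 1094 (mod 1739).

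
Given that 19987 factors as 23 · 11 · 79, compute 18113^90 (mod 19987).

650

Mod 23: 18113 ≡ 12; by Fermat, exponent reduces to 90 mod 22 = 2; 12^2 ≡ 6 (mod 23).
Mod 11: 18113 ≡ 7; since 10 | 90, by Fermat 7^90 ≡ 1 (mod 11).
Mod 79: 18113 ≡ 22; by Fermat, exponent reduces to 90 mod 78 = 12; 22^12 ≡ 18 (mod 79).
Combine by CRT: x ≡ 6 (mod 23), x ≡ 1 (mod 11), x ≡ 18 (mod 79) ⇒ x ≡ 650 (mod 19987).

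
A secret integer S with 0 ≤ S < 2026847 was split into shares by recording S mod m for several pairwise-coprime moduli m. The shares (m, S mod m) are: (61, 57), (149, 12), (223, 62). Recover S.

The moduli are pairwise coprime; N = 61·149·223 = 2026847.
N/61 = 33227; 33227 ≡ 43 (mod 61); 43·44 ≡ 1, so inverse 44.
N/149 = 13603; 13603 ≡ 44 (mod 149); 44·105 ≡ 1, so inverse 105.
N/223 = 9089; 9089 ≡ 169 (mod 223); 169·128 ≡ 1, so inverse 128.
S ≡ 57·33227·44 + 12·13603·105 + 62·9089·128 = 172603400.
172603400 mod 2026847 = 321405.

321405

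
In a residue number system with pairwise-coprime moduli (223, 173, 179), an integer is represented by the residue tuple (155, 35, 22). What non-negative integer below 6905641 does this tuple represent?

From x ≡ 155 (mod 223) write x = 155 + 223t. Substituting into x ≡ 35 (mod 173) gives 223t ≡ 53 (mod 173), and since 50⁻¹ ≡ 45 (mod 173), t ≡ 136. Hence x ≡ 155 + 223·136 = 30483 (mod 38579).
From x ≡ 30483 (mod 38579) write x = 30483 + 38579t. Substituting into x ≡ 22 (mod 179) gives 38579t ≡ 148 (mod 179), and since 94⁻¹ ≡ 40 (mod 179), t ≡ 13. Hence x ≡ 30483 + 38579·13 = 532010 (mod 6905641).

532010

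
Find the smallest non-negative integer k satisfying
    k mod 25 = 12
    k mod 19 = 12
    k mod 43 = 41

17112

The moduli are pairwise coprime; N = 25·19·43 = 20425.
N/25 = 817; 817 ≡ 17 (mod 25); 17·3 ≡ 1, so inverse 3.
N/19 = 1075; 1075 ≡ 11 (mod 19); 11·7 ≡ 1, so inverse 7.
N/43 = 475; 475 ≡ 2 (mod 43); 2·22 ≡ 1, so inverse 22.
k ≡ 12·817·3 + 12·1075·7 + 41·475·22 = 548162.
548162 mod 20425 = 17112.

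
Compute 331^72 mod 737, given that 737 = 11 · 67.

Mod 11: 331 ≡ 1; by Fermat, exponent reduces to 72 mod 10 = 2; 1^2 ≡ 1 (mod 11).
Mod 67: 331 ≡ 63; by Fermat, exponent reduces to 72 mod 66 = 6; 63^6 ≡ 9 (mod 67).
Combine by CRT: x ≡ 1 (mod 11), x ≡ 9 (mod 67) ⇒ x ≡ 210 (mod 737).

210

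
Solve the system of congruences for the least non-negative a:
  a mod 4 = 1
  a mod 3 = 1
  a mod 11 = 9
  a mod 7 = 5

The moduli are pairwise coprime; N = 4·3·11·7 = 924.
N/4 = 231; 231 ≡ 3 (mod 4); 3·3 ≡ 1, so inverse 3.
N/3 = 308; 308 ≡ 2 (mod 3); 2·2 ≡ 1, so inverse 2.
N/11 = 84; 84 ≡ 7 (mod 11); 7·8 ≡ 1, so inverse 8.
N/7 = 132; 132 ≡ 6 (mod 7); 6·6 ≡ 1, so inverse 6.
a ≡ 1·231·3 + 1·308·2 + 9·84·8 + 5·132·6 = 11317.
11317 mod 924 = 229.

229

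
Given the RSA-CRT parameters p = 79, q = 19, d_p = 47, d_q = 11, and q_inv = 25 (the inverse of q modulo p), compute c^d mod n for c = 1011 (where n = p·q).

m₁ = c^(d_p) mod p: c ≡ 63 (mod 79), and 63^47 mod 79 = 29.
m₂ = c^(d_q) mod q: c ≡ 4 (mod 19), and 4^11 mod 19 = 16.
h = q_inv·(m₁ − m₂) mod p = 25·(29 − 16) mod 79 = 9.
m = m₂ + h·q = 16 + 9·19 = 187.

187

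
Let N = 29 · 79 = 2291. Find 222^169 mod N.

396

Mod 29: 222 ≡ 19; by Fermat, exponent reduces to 169 mod 28 = 1; 19^1 ≡ 19 (mod 29).
Mod 79: 222 ≡ 64; by Fermat, exponent reduces to 169 mod 78 = 13; 64^13 ≡ 1 (mod 79).
Combine by CRT: x ≡ 19 (mod 29), x ≡ 1 (mod 79) ⇒ x ≡ 396 (mod 2291).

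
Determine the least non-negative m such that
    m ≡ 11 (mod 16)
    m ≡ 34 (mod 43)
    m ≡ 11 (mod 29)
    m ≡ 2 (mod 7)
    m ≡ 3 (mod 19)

The moduli are pairwise coprime; N = 16·43·29·7·19 = 2653616.
N/16 = 165851; 165851 ≡ 11 (mod 16); 11·3 ≡ 1, so inverse 3.
N/43 = 61712; 61712 ≡ 7 (mod 43); 7·37 ≡ 1, so inverse 37.
N/29 = 91504; 91504 ≡ 9 (mod 29); 9·13 ≡ 1, so inverse 13.
N/7 = 379088; 379088 ≡ 3 (mod 7); 3·5 ≡ 1, so inverse 5.
N/19 = 139664; 139664 ≡ 14 (mod 19); 14·15 ≡ 1, so inverse 15.
m ≡ 11·165851·3 + 34·61712·37 + 11·91504·13 + 2·379088·5 + 3·139664·15 = 106267611.
106267611 mod 2653616 = 122971.

122971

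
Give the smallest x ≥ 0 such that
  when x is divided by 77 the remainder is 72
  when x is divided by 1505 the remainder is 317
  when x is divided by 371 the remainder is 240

739272

gcd(77, 1505) = 7 and 7 | (317 − 72), so the pair is consistent; merging gives x ≡ 10852 (mod 16555), where 16555 = lcm(77, 1505).
gcd(16555, 371) = 7 and 7 | (240 − 10852), so the pair is consistent; merging gives x ≡ 739272 (mod 877415), where 877415 = lcm(16555, 371).
The solution is unique modulo lcm(77, 1505, 371) = 877415.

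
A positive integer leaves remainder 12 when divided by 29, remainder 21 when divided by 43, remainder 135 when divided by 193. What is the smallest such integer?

The moduli are pairwise coprime; N = 29·43·193 = 240671.
N/29 = 8299; 8299 ≡ 5 (mod 29); 5·6 ≡ 1, so inverse 6.
N/43 = 5597; 5597 ≡ 7 (mod 43); 7·37 ≡ 1, so inverse 37.
N/193 = 1247; 1247 ≡ 89 (mod 193); 89·180 ≡ 1, so inverse 180.
a ≡ 12·8299·6 + 21·5597·37 + 135·1247·180 = 35248497.
35248497 mod 240671 = 110531.

110531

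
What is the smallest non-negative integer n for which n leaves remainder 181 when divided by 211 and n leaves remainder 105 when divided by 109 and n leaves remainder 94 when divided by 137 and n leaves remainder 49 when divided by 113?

From n ≡ 181 (mod 211) write n = 181 + 211t. Substituting into n ≡ 105 (mod 109) gives 211t ≡ 33 (mod 109), and since 102⁻¹ ≡ 31 (mod 109), t ≡ 42. Hence n ≡ 181 + 211·42 = 9043 (mod 22999).
From n ≡ 9043 (mod 22999) write n = 9043 + 22999t. Substituting into n ≡ 94 (mod 137) gives 22999t ≡ 93 (mod 137), and since 120⁻¹ ≡ 8 (mod 137), t ≡ 59. Hence n ≡ 9043 + 22999·59 = 1365984 (mod 3150863).
From n ≡ 1365984 (mod 3150863) write n = 1365984 + 3150863t. Substituting into n ≡ 49 (mod 113) gives 3150863t ≡ 9 (mod 113), and since 84⁻¹ ≡ 74 (mod 113), t ≡ 101. Hence n ≡ 1365984 + 3150863·101 = 319603147 (mod 356047519).

319603147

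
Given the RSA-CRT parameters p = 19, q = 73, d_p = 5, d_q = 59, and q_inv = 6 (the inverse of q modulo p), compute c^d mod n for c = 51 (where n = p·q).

375

m₁ = c^(d_p) mod p: c ≡ 13 (mod 19), and 13^5 mod 19 = 14.
m₂ = c^(d_q) mod q: c ≡ 51 (mod 73), and 51^59 mod 73 = 10.
h = q_inv·(m₁ − m₂) mod p = 6·(14 − 10) mod 19 = 5.
m = m₂ + h·q = 10 + 5·73 = 375.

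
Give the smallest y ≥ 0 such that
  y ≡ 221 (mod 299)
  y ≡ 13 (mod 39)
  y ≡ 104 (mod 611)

gcd(299, 39) = 13 and 13 | (13 − 221), so the pair is consistent; merging gives y ≡ 520 (mod 897), where 897 = lcm(299, 39).
gcd(897, 611) = 13 and 13 | (104 − 520), so the pair is consistent; merging gives y ≡ 33709 (mod 42159), where 42159 = lcm(897, 611).
The solution is unique modulo lcm(299, 39, 611) = 42159.

33709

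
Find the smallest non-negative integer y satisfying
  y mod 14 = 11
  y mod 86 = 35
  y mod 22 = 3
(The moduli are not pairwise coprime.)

1411

gcd(14, 86) = 2 and 2 | (35 − 11), so the pair is consistent; merging gives y ≡ 207 (mod 602), where 602 = lcm(14, 86).
gcd(602, 22) = 2 and 2 | (3 − 207), so the pair is consistent; merging gives y ≡ 1411 (mod 6622), where 6622 = lcm(602, 22).
The solution is unique modulo lcm(14, 86, 22) = 6622.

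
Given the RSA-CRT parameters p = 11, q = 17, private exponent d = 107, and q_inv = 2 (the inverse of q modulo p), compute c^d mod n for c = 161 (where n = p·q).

d_p = d mod (p−1) = 107 mod 10 = 7; d_q = d mod (q−1) = 11.
m₁ = c^(d_p) mod p: c ≡ 7 (mod 11), and 7^7 mod 11 = 6.
m₂ = c^(d_q) mod q: c ≡ 8 (mod 17), and 8^11 mod 17 = 2.
h = q_inv·(m₁ − m₂) mod p = 2·(6 − 2) mod 11 = 8.
m = m₂ + h·q = 2 + 8·17 = 138.

138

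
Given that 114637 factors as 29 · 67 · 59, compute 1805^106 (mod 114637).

Mod 29: 1805 ≡ 7; by Fermat, exponent reduces to 106 mod 28 = 22; 7^22 ≡ 7 (mod 29).
Mod 67: 1805 ≡ 63; by Fermat, exponent reduces to 106 mod 66 = 40; 63^40 ≡ 36 (mod 67).
Mod 59: 1805 ≡ 35; by Fermat, exponent reduces to 106 mod 58 = 48; 35^48 ≡ 3 (mod 59).
Combine by CRT: x ≡ 7 (mod 29), x ≡ 36 (mod 67), x ≡ 3 (mod 59) ⇒ x ≡ 44725 (mod 114637).

44725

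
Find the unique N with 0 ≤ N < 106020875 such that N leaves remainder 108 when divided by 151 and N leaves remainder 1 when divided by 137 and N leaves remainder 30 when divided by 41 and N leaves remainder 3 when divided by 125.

67972003

From N ≡ 108 (mod 151) write N = 108 + 151t. Substituting into N ≡ 1 (mod 137) gives 151t ≡ 30 (mod 137), and since 14⁻¹ ≡ 49 (mod 137), t ≡ 100. Hence N ≡ 108 + 151·100 = 15208 (mod 20687).
From N ≡ 15208 (mod 20687) write N = 15208 + 20687t. Substituting into N ≡ 30 (mod 41) gives 20687t ≡ 33 (mod 41), and since 23⁻¹ ≡ 25 (mod 41), t ≡ 5. Hence N ≡ 15208 + 20687·5 = 118643 (mod 848167).
From N ≡ 118643 (mod 848167) write N = 118643 + 848167t. Substituting into N ≡ 3 (mod 125) gives 848167t ≡ 110 (mod 125), and since 42⁻¹ ≡ 3 (mod 125), t ≡ 80. Hence N ≡ 118643 + 848167·80 = 67972003 (mod 106020875).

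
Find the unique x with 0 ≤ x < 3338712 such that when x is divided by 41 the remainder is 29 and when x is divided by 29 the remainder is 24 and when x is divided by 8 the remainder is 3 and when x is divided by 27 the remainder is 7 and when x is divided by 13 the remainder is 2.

1032163

Combine the congruences pairwise.
From x ≡ 29 (mod 41) write x = 29 + 41t. Substituting into x ≡ 24 (mod 29) gives 41t ≡ 24 (mod 29), and since 12⁻¹ ≡ 17 (mod 29), t ≡ 2. Hence x ≡ 29 + 41·2 = 111 (mod 1189).
From x ≡ 111 (mod 1189) write x = 111 + 1189t. Substituting into x ≡ 3 (mod 8) gives 1189t ≡ 4 (mod 8), and since 5⁻¹ ≡ 5 (mod 8), t ≡ 4. Hence x ≡ 111 + 1189·4 = 4867 (mod 9512).
From x ≡ 4867 (mod 9512) write x = 4867 + 9512t. Substituting into x ≡ 7 (mod 27) gives 9512t ≡ 0 (mod 27), and since 8⁻¹ ≡ 17 (mod 27), t ≡ 0. Hence x ≡ 4867 + 9512·0 = 4867 (mod 256824).
From x ≡ 4867 (mod 256824) write x = 4867 + 256824t. Substituting into x ≡ 2 (mod 13) gives 256824t ≡ 10 (mod 13), and since 9⁻¹ ≡ 3 (mod 13), t ≡ 4. Hence x ≡ 4867 + 256824·4 = 1032163 (mod 3338712).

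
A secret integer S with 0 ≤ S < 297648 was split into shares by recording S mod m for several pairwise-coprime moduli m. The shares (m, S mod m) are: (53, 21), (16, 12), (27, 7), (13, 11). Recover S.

The moduli are pairwise coprime; N = 53·16·27·13 = 297648.
N/53 = 5616; 5616 ≡ 51 (mod 53); 51·26 ≡ 1, so inverse 26.
N/16 = 18603; 18603 ≡ 11 (mod 16); 11·3 ≡ 1, so inverse 3.
N/27 = 11024; 11024 ≡ 8 (mod 27); 8·17 ≡ 1, so inverse 17.
N/13 = 22896; 22896 ≡ 3 (mod 13); 3·9 ≡ 1, so inverse 9.
S ≡ 21·5616·26 + 12·18603·3 + 7·11024·17 + 11·22896·9 = 7314604.
7314604 mod 297648 = 171052.

171052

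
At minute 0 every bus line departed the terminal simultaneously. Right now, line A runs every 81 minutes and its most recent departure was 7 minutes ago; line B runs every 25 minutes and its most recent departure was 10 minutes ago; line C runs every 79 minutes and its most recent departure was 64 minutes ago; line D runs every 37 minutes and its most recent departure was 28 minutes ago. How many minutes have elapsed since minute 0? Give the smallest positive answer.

3237010

From t ≡ 7 (mod 81) write t = 7 + 81s. Substituting into t ≡ 10 (mod 25) gives 81s ≡ 3 (mod 25), and since 6⁻¹ ≡ 21 (mod 25), s ≡ 13. Hence t ≡ 7 + 81·13 = 1060 (mod 2025).
From t ≡ 1060 (mod 2025) write t = 1060 + 2025s. Substituting into t ≡ 64 (mod 79) gives 2025s ≡ 31 (mod 79), and since 50⁻¹ ≡ 49 (mod 79), s ≡ 18. Hence t ≡ 1060 + 2025·18 = 37510 (mod 159975).
From t ≡ 37510 (mod 159975) write t = 37510 + 159975s. Substituting into t ≡ 28 (mod 37) gives 159975s ≡ 36 (mod 37), and since 24⁻¹ ≡ 17 (mod 37), s ≡ 20. Hence t ≡ 37510 + 159975·20 = 3237010 (mod 5919075).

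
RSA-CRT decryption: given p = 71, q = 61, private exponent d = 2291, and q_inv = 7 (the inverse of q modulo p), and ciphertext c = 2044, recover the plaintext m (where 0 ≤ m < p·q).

3179

d_p = d mod (p−1) = 2291 mod 70 = 51; d_q = d mod (q−1) = 11.
m₁ = c^(d_p) mod p: c ≡ 56 (mod 71), and 56^51 mod 71 = 55.
m₂ = c^(d_q) mod q: c ≡ 31 (mod 61), and 31^11 mod 61 = 7.
h = q_inv·(m₁ − m₂) mod p = 7·(55 − 7) mod 71 = 52.
m = m₂ + h·q = 7 + 52·61 = 3179.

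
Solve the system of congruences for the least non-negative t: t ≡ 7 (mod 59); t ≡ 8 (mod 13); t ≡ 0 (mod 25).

The moduli are pairwise coprime; N = 59·13·25 = 19175.
N/59 = 325; 325 ≡ 30 (mod 59); 30·2 ≡ 1, so inverse 2.
N/13 = 1475; 1475 ≡ 6 (mod 13); 6·11 ≡ 1, so inverse 11.
N/25 = 767; 767 ≡ 17 (mod 25); 17·3 ≡ 1, so inverse 3.
t ≡ 7·325·2 + 8·1475·11 + 0·767·3 = 134350.
134350 mod 19175 = 125.

125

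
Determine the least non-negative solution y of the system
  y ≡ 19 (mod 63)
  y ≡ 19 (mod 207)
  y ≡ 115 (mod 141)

Combine the congruences pairwise.
gcd(63, 207) = 9 and 9 | (19 − 19), so the pair is consistent; merging gives y ≡ 19 (mod 1449), where 1449 = lcm(63, 207).
gcd(1449, 141) = 3 and 3 | (115 − 19), so the pair is consistent; merging gives y ≡ 50734 (mod 68103), where 68103 = lcm(1449, 141).
The solution is unique modulo lcm(63, 207, 141) = 68103.

50734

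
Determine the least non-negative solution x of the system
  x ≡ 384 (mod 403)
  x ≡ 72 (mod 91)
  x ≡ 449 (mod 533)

gcd(403, 91) = 13 and 13 | (72 − 384), so the pair is consistent; merging gives x ≡ 2802 (mod 2821), where 2821 = lcm(403, 91).
gcd(2821, 533) = 13 and 13 | (449 − 2802), so the pair is consistent; merging gives x ≡ 8444 (mod 115661), where 115661 = lcm(2821, 533).
The solution is unique modulo lcm(403, 91, 533) = 115661.

8444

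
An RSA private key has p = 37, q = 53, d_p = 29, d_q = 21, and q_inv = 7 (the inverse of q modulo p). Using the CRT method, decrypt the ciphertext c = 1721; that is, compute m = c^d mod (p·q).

m₁ = c^(d_p) mod p: c ≡ 19 (mod 37), and 19^29 mod 37 = 17.
m₂ = c^(d_q) mod q: c ≡ 25 (mod 53), and 25^21 mod 53 = 40.
h = q_inv·(m₁ − m₂) mod p = 7·(17 − 40) mod 37 = 24.
m = m₂ + h·q = 40 + 24·53 = 1312.

1312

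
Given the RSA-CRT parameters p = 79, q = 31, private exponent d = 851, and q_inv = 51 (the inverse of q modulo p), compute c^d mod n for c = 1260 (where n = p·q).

1371

d_p = d mod (p−1) = 851 mod 78 = 71; d_q = d mod (q−1) = 11.
m₁ = c^(d_p) mod p: c ≡ 75 (mod 79), and 75^71 mod 79 = 28.
m₂ = c^(d_q) mod q: c ≡ 20 (mod 31), and 20^11 mod 31 = 7.
h = q_inv·(m₁ − m₂) mod p = 51·(28 − 7) mod 79 = 44.
m = m₂ + h·q = 7 + 44·31 = 1371.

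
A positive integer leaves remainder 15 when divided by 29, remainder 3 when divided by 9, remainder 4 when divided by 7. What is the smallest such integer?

The moduli are pairwise coprime; N = 29·9·7 = 1827.
N/29 = 63; 63 ≡ 5 (mod 29); 5·6 ≡ 1, so inverse 6.
N/9 = 203; 203 ≡ 5 (mod 9); 5·2 ≡ 1, so inverse 2.
N/7 = 261; 261 ≡ 2 (mod 7); 2·4 ≡ 1, so inverse 4.
x ≡ 15·63·6 + 3·203·2 + 4·261·4 = 11064.
11064 mod 1827 = 102.

102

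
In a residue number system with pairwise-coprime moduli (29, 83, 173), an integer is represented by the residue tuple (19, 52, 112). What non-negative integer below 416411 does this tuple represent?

From x ≡ 19 (mod 29) write x = 19 + 29t. Substituting into x ≡ 52 (mod 83) gives 29t ≡ 33 (mod 83), and since 29⁻¹ ≡ 63 (mod 83), t ≡ 4. Hence x ≡ 19 + 29·4 = 135 (mod 2407).
From x ≡ 135 (mod 2407) write x = 135 + 2407t. Substituting into x ≡ 112 (mod 173) gives 2407t ≡ 150 (mod 173), and since 158⁻¹ ≡ 23 (mod 173), t ≡ 163. Hence x ≡ 135 + 2407·163 = 392476 (mod 416411).

392476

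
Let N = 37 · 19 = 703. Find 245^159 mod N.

Mod 37: 245 ≡ 23; by Fermat, exponent reduces to 159 mod 36 = 15; 23^15 ≡ 31 (mod 37).
Mod 19: 245 ≡ 17; by Fermat, exponent reduces to 159 mod 18 = 15; 17^15 ≡ 7 (mod 19).
Combine by CRT: x ≡ 31 (mod 37), x ≡ 7 (mod 19) ⇒ x ≡ 216 (mod 703).

216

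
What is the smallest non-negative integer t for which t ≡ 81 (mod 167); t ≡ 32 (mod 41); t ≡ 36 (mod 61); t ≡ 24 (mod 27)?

The moduli are pairwise coprime; N = 167·41·61·27 = 11277009.
N/167 = 67527; 67527 ≡ 59 (mod 167); 59·17 ≡ 1, so inverse 17.
N/41 = 275049; 275049 ≡ 21 (mod 41); 21·2 ≡ 1, so inverse 2.
N/61 = 184869; 184869 ≡ 39 (mod 61); 39·36 ≡ 1, so inverse 36.
N/27 = 417667; 417667 ≡ 4 (mod 27); 4·7 ≡ 1, so inverse 7.
t ≡ 81·67527·17 + 32·275049·2 + 36·184869·36 + 24·417667·7 = 420346095.
420346095 mod 11277009 = 3096762.

3096762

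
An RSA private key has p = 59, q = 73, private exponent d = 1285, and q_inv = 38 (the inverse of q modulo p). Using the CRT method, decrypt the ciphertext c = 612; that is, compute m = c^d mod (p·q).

3426

d_p = d mod (p−1) = 1285 mod 58 = 9; d_q = d mod (q−1) = 61.
m₁ = c^(d_p) mod p: c ≡ 22 (mod 59), and 22^9 mod 59 = 4.
m₂ = c^(d_q) mod q: c ≡ 28 (mod 73), and 28^61 mod 73 = 68.
h = q_inv·(m₁ − m₂) mod p = 38·(4 − 68) mod 59 = 46.
m = m₂ + h·q = 68 + 46·73 = 3426.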